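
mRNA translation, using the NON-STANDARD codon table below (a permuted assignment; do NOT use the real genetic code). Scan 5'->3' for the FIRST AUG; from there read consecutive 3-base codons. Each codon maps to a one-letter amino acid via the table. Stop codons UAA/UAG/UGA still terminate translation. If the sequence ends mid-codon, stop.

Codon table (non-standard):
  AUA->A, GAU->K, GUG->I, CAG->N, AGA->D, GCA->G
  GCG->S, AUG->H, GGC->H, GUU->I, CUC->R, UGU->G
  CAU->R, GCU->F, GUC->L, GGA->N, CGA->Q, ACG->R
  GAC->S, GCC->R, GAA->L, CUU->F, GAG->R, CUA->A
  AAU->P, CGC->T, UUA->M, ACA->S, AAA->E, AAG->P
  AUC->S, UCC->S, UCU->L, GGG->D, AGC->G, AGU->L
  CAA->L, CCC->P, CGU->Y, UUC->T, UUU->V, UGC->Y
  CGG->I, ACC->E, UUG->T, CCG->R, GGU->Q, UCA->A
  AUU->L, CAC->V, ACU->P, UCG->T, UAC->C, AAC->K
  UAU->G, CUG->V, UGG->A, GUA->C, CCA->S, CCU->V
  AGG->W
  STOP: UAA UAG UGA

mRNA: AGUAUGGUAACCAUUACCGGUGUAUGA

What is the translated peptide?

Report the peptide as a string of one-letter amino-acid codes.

start AUG at pos 3
pos 3: AUG -> H; peptide=H
pos 6: GUA -> C; peptide=HC
pos 9: ACC -> E; peptide=HCE
pos 12: AUU -> L; peptide=HCEL
pos 15: ACC -> E; peptide=HCELE
pos 18: GGU -> Q; peptide=HCELEQ
pos 21: GUA -> C; peptide=HCELEQC
pos 24: UGA -> STOP

Answer: HCELEQC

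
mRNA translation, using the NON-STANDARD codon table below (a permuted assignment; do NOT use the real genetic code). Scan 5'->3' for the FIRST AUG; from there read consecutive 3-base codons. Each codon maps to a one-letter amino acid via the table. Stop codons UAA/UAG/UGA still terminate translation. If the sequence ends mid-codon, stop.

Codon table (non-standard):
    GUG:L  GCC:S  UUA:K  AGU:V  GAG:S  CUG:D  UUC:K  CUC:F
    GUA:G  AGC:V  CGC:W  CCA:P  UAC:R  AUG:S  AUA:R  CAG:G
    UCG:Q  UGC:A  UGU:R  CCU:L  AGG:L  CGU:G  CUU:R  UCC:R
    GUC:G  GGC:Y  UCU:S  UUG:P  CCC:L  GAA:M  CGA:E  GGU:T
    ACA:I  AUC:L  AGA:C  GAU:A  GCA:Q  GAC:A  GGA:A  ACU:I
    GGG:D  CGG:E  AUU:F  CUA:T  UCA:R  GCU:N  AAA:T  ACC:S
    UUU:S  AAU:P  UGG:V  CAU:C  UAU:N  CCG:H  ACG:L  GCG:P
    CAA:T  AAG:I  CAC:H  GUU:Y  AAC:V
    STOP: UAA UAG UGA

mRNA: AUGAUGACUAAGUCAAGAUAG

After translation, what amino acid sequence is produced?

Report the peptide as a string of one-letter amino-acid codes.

start AUG at pos 0
pos 0: AUG -> S; peptide=S
pos 3: AUG -> S; peptide=SS
pos 6: ACU -> I; peptide=SSI
pos 9: AAG -> I; peptide=SSII
pos 12: UCA -> R; peptide=SSIIR
pos 15: AGA -> C; peptide=SSIIRC
pos 18: UAG -> STOP

Answer: SSIIRC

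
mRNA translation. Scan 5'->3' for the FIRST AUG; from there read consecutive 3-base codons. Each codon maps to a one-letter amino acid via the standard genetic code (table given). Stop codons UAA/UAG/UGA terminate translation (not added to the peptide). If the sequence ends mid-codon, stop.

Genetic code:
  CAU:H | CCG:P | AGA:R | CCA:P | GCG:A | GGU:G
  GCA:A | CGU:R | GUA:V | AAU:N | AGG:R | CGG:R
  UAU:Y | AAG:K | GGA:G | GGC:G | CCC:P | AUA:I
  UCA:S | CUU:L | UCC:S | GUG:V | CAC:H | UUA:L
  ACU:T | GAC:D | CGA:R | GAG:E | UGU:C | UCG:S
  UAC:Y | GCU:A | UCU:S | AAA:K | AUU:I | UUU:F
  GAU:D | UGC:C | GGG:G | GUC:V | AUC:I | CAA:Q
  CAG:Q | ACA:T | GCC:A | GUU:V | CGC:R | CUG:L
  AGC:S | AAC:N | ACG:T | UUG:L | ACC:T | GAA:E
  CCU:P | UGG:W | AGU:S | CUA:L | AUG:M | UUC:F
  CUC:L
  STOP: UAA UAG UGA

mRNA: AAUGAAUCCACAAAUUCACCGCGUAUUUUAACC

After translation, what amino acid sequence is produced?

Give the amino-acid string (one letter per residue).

Answer: MNPQIHRVF

Derivation:
start AUG at pos 1
pos 1: AUG -> M; peptide=M
pos 4: AAU -> N; peptide=MN
pos 7: CCA -> P; peptide=MNP
pos 10: CAA -> Q; peptide=MNPQ
pos 13: AUU -> I; peptide=MNPQI
pos 16: CAC -> H; peptide=MNPQIH
pos 19: CGC -> R; peptide=MNPQIHR
pos 22: GUA -> V; peptide=MNPQIHRV
pos 25: UUU -> F; peptide=MNPQIHRVF
pos 28: UAA -> STOP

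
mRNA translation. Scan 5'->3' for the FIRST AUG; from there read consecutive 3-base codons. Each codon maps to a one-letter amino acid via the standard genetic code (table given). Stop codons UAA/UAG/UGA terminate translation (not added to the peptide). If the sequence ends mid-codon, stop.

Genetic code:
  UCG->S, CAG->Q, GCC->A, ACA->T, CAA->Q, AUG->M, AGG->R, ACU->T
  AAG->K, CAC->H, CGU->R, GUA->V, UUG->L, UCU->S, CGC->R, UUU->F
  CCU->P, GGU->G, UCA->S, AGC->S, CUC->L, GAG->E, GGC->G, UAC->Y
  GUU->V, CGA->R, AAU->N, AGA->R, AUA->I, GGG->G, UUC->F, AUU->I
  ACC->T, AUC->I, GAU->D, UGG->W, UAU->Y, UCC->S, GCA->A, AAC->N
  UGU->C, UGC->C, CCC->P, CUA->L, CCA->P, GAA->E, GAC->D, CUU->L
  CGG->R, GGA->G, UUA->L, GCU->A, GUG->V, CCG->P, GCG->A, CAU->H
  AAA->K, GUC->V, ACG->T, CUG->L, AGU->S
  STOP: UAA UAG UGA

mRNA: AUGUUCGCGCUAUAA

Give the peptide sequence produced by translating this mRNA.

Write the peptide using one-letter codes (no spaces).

Answer: MFAL

Derivation:
start AUG at pos 0
pos 0: AUG -> M; peptide=M
pos 3: UUC -> F; peptide=MF
pos 6: GCG -> A; peptide=MFA
pos 9: CUA -> L; peptide=MFAL
pos 12: UAA -> STOP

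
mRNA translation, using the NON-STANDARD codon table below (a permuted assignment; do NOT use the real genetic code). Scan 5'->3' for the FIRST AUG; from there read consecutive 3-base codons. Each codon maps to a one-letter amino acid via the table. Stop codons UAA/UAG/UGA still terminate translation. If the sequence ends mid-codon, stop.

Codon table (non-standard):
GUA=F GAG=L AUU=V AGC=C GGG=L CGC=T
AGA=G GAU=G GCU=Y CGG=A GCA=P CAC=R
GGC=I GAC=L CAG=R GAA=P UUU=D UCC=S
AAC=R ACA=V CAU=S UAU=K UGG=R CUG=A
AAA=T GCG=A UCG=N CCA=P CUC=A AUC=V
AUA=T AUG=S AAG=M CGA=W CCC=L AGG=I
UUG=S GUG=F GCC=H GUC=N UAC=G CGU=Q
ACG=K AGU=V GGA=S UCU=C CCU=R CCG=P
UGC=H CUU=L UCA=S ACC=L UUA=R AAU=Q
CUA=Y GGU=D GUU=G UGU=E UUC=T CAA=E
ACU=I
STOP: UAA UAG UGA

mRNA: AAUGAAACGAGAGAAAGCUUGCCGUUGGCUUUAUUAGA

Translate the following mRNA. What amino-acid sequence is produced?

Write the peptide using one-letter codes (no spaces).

Answer: STWLTYHQRLK

Derivation:
start AUG at pos 1
pos 1: AUG -> S; peptide=S
pos 4: AAA -> T; peptide=ST
pos 7: CGA -> W; peptide=STW
pos 10: GAG -> L; peptide=STWL
pos 13: AAA -> T; peptide=STWLT
pos 16: GCU -> Y; peptide=STWLTY
pos 19: UGC -> H; peptide=STWLTYH
pos 22: CGU -> Q; peptide=STWLTYHQ
pos 25: UGG -> R; peptide=STWLTYHQR
pos 28: CUU -> L; peptide=STWLTYHQRL
pos 31: UAU -> K; peptide=STWLTYHQRLK
pos 34: UAG -> STOP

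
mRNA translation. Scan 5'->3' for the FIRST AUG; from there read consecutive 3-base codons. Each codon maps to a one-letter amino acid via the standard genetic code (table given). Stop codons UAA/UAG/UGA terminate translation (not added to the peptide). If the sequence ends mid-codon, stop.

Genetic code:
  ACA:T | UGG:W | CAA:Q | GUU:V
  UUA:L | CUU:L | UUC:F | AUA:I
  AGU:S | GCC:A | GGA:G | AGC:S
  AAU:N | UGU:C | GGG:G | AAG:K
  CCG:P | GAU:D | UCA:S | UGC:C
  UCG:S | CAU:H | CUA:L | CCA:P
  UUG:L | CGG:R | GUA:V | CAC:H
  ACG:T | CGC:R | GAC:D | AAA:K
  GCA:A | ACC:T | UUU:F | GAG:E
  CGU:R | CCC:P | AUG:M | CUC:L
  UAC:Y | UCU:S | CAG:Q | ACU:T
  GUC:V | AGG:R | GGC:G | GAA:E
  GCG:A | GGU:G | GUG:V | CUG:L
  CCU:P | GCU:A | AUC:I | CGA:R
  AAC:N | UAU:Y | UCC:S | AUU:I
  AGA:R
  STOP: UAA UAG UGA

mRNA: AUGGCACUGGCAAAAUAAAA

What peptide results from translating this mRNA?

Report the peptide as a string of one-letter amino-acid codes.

Answer: MALAK

Derivation:
start AUG at pos 0
pos 0: AUG -> M; peptide=M
pos 3: GCA -> A; peptide=MA
pos 6: CUG -> L; peptide=MAL
pos 9: GCA -> A; peptide=MALA
pos 12: AAA -> K; peptide=MALAK
pos 15: UAA -> STOP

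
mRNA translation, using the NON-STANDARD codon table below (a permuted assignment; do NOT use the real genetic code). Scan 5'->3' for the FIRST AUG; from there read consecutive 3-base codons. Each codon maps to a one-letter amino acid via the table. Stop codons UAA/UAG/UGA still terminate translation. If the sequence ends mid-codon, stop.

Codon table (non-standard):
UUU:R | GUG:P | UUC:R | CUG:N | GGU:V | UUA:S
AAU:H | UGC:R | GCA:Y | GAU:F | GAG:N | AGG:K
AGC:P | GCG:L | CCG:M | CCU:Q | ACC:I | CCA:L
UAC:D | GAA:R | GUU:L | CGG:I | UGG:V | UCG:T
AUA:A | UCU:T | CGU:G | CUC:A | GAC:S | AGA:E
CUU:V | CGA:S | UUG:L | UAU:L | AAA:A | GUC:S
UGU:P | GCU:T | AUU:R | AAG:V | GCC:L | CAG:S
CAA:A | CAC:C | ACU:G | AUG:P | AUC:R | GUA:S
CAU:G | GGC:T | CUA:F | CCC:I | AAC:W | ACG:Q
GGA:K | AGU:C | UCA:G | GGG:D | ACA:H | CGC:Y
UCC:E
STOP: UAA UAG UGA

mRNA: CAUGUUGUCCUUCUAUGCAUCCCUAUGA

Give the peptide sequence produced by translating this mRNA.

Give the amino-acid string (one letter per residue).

start AUG at pos 1
pos 1: AUG -> P; peptide=P
pos 4: UUG -> L; peptide=PL
pos 7: UCC -> E; peptide=PLE
pos 10: UUC -> R; peptide=PLER
pos 13: UAU -> L; peptide=PLERL
pos 16: GCA -> Y; peptide=PLERLY
pos 19: UCC -> E; peptide=PLERLYE
pos 22: CUA -> F; peptide=PLERLYEF
pos 25: UGA -> STOP

Answer: PLERLYEF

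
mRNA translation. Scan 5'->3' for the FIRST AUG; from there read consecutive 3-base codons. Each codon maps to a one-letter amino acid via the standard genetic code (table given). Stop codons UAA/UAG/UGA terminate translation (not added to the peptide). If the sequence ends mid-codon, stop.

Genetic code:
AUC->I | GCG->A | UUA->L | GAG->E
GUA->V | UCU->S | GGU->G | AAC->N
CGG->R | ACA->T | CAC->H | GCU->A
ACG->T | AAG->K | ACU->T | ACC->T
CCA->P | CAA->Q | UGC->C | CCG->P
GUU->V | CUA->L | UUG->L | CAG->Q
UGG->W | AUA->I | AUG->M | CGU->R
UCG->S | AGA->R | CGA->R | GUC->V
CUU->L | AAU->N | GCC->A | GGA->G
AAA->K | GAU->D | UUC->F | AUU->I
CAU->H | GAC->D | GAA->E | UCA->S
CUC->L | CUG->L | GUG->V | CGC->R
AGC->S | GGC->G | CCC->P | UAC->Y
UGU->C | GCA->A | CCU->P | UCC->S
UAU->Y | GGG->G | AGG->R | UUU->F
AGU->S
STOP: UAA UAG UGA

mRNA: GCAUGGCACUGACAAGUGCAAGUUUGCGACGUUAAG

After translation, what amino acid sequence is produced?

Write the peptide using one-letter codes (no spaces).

Answer: MALTSASLRR

Derivation:
start AUG at pos 2
pos 2: AUG -> M; peptide=M
pos 5: GCA -> A; peptide=MA
pos 8: CUG -> L; peptide=MAL
pos 11: ACA -> T; peptide=MALT
pos 14: AGU -> S; peptide=MALTS
pos 17: GCA -> A; peptide=MALTSA
pos 20: AGU -> S; peptide=MALTSAS
pos 23: UUG -> L; peptide=MALTSASL
pos 26: CGA -> R; peptide=MALTSASLR
pos 29: CGU -> R; peptide=MALTSASLRR
pos 32: UAA -> STOP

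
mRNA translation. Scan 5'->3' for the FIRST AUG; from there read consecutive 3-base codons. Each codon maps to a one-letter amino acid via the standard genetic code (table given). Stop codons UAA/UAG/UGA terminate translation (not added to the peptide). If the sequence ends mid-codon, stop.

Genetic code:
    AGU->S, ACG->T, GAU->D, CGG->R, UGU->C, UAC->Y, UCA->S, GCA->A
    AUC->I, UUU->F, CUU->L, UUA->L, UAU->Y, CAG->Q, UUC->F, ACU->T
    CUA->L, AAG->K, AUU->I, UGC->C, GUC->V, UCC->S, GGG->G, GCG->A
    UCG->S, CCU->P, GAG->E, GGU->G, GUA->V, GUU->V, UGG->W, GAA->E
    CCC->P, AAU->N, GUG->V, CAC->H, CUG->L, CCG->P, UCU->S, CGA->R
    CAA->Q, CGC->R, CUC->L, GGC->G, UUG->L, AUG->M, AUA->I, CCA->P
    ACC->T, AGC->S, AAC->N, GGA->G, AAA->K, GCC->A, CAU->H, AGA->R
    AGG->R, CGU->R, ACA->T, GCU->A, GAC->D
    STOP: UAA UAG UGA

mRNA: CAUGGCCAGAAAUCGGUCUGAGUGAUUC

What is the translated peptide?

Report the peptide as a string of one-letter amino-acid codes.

start AUG at pos 1
pos 1: AUG -> M; peptide=M
pos 4: GCC -> A; peptide=MA
pos 7: AGA -> R; peptide=MAR
pos 10: AAU -> N; peptide=MARN
pos 13: CGG -> R; peptide=MARNR
pos 16: UCU -> S; peptide=MARNRS
pos 19: GAG -> E; peptide=MARNRSE
pos 22: UGA -> STOP

Answer: MARNRSE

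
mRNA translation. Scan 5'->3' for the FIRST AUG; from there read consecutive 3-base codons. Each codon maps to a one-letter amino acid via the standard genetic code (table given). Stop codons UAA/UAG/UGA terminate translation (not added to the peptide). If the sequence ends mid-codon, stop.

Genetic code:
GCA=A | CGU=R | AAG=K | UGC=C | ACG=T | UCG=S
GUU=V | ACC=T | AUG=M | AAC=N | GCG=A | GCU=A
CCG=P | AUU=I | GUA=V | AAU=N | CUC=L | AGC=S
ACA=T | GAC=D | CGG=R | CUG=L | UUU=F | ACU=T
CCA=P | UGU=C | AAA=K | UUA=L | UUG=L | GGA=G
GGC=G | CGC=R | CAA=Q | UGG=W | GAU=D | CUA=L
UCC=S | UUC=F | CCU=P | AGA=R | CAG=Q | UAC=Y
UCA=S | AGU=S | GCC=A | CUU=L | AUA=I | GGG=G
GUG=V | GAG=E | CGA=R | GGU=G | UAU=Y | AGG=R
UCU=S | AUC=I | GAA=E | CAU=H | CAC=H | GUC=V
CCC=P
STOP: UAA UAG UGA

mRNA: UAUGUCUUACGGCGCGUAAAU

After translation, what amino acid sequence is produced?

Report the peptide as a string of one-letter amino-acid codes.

Answer: MSYGA

Derivation:
start AUG at pos 1
pos 1: AUG -> M; peptide=M
pos 4: UCU -> S; peptide=MS
pos 7: UAC -> Y; peptide=MSY
pos 10: GGC -> G; peptide=MSYG
pos 13: GCG -> A; peptide=MSYGA
pos 16: UAA -> STOP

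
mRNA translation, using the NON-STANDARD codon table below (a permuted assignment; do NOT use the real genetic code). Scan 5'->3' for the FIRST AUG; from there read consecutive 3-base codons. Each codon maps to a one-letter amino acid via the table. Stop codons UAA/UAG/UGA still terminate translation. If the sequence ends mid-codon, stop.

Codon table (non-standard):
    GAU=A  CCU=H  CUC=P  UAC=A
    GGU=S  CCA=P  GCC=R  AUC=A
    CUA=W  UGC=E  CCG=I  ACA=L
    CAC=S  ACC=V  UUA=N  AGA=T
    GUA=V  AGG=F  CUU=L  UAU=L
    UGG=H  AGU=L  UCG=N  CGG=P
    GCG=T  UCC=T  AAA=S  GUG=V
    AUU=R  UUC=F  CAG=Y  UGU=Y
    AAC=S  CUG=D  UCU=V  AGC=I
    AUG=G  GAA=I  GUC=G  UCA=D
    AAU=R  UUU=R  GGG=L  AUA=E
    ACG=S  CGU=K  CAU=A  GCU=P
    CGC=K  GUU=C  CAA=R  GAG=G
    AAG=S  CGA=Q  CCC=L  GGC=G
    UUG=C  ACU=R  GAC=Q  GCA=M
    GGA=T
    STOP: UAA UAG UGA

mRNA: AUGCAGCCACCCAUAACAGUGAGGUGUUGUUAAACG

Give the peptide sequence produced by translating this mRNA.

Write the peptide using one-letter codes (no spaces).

start AUG at pos 0
pos 0: AUG -> G; peptide=G
pos 3: CAG -> Y; peptide=GY
pos 6: CCA -> P; peptide=GYP
pos 9: CCC -> L; peptide=GYPL
pos 12: AUA -> E; peptide=GYPLE
pos 15: ACA -> L; peptide=GYPLEL
pos 18: GUG -> V; peptide=GYPLELV
pos 21: AGG -> F; peptide=GYPLELVF
pos 24: UGU -> Y; peptide=GYPLELVFY
pos 27: UGU -> Y; peptide=GYPLELVFYY
pos 30: UAA -> STOP

Answer: GYPLELVFYY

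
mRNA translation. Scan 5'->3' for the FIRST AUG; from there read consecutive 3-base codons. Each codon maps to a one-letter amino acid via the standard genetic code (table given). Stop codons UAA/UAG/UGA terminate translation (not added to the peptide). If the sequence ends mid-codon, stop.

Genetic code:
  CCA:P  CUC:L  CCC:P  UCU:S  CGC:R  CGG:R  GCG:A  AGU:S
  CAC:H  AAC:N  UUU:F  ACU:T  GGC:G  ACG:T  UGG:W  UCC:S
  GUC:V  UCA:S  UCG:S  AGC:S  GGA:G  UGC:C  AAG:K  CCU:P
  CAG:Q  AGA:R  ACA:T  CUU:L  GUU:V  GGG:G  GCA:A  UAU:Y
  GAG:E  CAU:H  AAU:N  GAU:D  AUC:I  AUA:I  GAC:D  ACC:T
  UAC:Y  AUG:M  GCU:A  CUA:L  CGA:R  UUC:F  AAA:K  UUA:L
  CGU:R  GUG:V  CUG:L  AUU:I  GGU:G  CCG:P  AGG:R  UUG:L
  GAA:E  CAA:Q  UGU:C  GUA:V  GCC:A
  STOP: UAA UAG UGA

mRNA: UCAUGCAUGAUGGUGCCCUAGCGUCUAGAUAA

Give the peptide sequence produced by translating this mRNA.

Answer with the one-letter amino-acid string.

start AUG at pos 2
pos 2: AUG -> M; peptide=M
pos 5: CAU -> H; peptide=MH
pos 8: GAU -> D; peptide=MHD
pos 11: GGU -> G; peptide=MHDG
pos 14: GCC -> A; peptide=MHDGA
pos 17: CUA -> L; peptide=MHDGAL
pos 20: GCG -> A; peptide=MHDGALA
pos 23: UCU -> S; peptide=MHDGALAS
pos 26: AGA -> R; peptide=MHDGALASR
pos 29: UAA -> STOP

Answer: MHDGALASR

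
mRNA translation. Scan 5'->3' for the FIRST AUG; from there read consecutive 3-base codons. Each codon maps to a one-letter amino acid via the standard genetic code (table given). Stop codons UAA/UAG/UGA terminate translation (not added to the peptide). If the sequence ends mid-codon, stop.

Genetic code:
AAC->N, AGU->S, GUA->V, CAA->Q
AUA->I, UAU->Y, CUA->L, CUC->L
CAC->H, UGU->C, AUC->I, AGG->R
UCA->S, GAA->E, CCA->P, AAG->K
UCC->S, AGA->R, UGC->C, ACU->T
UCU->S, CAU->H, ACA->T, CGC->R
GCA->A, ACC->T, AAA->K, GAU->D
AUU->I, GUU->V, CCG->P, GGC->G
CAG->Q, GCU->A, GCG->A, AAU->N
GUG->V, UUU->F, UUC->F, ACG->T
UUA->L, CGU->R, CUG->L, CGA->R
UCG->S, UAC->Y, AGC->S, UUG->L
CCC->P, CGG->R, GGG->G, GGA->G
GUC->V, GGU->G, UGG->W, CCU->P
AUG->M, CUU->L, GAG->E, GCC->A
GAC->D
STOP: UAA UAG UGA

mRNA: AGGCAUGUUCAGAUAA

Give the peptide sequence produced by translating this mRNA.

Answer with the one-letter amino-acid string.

start AUG at pos 4
pos 4: AUG -> M; peptide=M
pos 7: UUC -> F; peptide=MF
pos 10: AGA -> R; peptide=MFR
pos 13: UAA -> STOP

Answer: MFR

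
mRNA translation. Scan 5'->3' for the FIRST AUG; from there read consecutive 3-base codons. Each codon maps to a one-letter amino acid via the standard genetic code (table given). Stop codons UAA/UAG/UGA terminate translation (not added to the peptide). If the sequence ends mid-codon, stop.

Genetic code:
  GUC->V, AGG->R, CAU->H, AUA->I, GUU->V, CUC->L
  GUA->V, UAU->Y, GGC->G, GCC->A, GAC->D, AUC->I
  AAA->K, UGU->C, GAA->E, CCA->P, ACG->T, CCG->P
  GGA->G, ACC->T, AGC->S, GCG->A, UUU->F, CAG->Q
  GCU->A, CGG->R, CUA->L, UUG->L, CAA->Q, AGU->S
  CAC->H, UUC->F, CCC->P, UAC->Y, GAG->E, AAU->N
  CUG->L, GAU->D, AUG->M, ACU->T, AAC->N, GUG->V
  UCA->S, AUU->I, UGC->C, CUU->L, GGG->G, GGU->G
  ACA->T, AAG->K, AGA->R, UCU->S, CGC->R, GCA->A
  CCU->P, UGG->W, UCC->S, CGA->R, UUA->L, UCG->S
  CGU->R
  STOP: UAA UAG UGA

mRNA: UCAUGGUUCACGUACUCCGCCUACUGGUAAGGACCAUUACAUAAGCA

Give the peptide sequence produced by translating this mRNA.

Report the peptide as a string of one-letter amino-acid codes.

start AUG at pos 2
pos 2: AUG -> M; peptide=M
pos 5: GUU -> V; peptide=MV
pos 8: CAC -> H; peptide=MVH
pos 11: GUA -> V; peptide=MVHV
pos 14: CUC -> L; peptide=MVHVL
pos 17: CGC -> R; peptide=MVHVLR
pos 20: CUA -> L; peptide=MVHVLRL
pos 23: CUG -> L; peptide=MVHVLRLL
pos 26: GUA -> V; peptide=MVHVLRLLV
pos 29: AGG -> R; peptide=MVHVLRLLVR
pos 32: ACC -> T; peptide=MVHVLRLLVRT
pos 35: AUU -> I; peptide=MVHVLRLLVRTI
pos 38: ACA -> T; peptide=MVHVLRLLVRTIT
pos 41: UAA -> STOP

Answer: MVHVLRLLVRTIT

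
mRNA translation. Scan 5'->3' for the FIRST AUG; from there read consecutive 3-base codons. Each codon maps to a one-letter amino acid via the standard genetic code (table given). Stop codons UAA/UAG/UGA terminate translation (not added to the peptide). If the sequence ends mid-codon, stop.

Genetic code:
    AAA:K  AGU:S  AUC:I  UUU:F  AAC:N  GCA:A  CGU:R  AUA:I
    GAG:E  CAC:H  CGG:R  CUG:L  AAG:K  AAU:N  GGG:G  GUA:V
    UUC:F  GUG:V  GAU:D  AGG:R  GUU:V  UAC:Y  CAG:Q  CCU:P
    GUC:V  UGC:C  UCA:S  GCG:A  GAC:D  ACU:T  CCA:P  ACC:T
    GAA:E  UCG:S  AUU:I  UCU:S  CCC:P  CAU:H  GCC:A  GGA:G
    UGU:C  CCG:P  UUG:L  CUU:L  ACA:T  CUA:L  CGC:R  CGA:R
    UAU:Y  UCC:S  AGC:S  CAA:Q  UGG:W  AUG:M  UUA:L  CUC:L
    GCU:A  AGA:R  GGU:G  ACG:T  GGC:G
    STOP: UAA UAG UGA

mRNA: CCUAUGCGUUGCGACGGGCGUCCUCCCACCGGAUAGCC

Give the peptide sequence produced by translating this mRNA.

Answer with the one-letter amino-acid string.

Answer: MRCDGRPPTG

Derivation:
start AUG at pos 3
pos 3: AUG -> M; peptide=M
pos 6: CGU -> R; peptide=MR
pos 9: UGC -> C; peptide=MRC
pos 12: GAC -> D; peptide=MRCD
pos 15: GGG -> G; peptide=MRCDG
pos 18: CGU -> R; peptide=MRCDGR
pos 21: CCU -> P; peptide=MRCDGRP
pos 24: CCC -> P; peptide=MRCDGRPP
pos 27: ACC -> T; peptide=MRCDGRPPT
pos 30: GGA -> G; peptide=MRCDGRPPTG
pos 33: UAG -> STOP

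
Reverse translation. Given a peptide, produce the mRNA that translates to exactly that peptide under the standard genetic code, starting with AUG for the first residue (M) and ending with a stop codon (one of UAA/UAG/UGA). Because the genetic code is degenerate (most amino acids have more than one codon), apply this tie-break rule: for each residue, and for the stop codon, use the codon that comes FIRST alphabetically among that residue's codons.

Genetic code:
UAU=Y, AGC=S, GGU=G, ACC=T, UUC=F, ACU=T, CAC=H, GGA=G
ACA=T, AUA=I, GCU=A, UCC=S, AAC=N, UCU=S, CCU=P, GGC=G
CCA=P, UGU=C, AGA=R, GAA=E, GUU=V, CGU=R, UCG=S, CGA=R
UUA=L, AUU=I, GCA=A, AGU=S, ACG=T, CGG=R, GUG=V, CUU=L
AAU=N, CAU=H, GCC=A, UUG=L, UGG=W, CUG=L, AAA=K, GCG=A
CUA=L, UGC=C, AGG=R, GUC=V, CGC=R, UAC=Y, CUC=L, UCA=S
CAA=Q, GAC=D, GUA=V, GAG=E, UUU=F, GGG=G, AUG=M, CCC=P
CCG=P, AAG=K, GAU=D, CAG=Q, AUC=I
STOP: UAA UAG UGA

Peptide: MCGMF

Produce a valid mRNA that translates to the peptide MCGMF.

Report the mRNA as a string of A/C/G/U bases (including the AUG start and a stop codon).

Answer: mRNA: AUGUGCGGAAUGUUCUAA

Derivation:
residue 1: M -> AUG (start codon)
residue 2: C codons sorted = UGC,UGU -> pick first = UGC
residue 3: G codons sorted = GGA,GGC,GGG,GGU -> pick first = GGA
residue 4: M -> AUG (only codon)
residue 5: F codons sorted = UUC,UUU -> pick first = UUC
terminator: stop codons sorted = UAA,UAG,UGA -> pick first = UAA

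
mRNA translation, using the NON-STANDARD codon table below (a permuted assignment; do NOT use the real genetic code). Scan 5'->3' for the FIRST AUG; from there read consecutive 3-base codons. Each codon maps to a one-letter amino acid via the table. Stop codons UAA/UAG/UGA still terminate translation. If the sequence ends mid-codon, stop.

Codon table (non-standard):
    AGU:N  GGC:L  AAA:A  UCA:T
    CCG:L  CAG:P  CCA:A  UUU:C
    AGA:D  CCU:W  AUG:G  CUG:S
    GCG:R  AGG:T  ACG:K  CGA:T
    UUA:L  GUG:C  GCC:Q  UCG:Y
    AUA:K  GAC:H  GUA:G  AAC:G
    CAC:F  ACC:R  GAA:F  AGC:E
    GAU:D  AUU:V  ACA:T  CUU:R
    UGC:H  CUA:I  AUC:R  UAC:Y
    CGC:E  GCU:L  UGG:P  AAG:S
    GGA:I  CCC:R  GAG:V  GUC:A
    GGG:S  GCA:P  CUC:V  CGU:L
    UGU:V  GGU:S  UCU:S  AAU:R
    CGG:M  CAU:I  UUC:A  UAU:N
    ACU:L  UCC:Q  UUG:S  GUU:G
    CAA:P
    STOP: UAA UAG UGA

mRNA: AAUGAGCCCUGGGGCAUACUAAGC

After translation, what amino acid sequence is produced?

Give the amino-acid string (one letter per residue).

Answer: GEWSPY

Derivation:
start AUG at pos 1
pos 1: AUG -> G; peptide=G
pos 4: AGC -> E; peptide=GE
pos 7: CCU -> W; peptide=GEW
pos 10: GGG -> S; peptide=GEWS
pos 13: GCA -> P; peptide=GEWSP
pos 16: UAC -> Y; peptide=GEWSPY
pos 19: UAA -> STOP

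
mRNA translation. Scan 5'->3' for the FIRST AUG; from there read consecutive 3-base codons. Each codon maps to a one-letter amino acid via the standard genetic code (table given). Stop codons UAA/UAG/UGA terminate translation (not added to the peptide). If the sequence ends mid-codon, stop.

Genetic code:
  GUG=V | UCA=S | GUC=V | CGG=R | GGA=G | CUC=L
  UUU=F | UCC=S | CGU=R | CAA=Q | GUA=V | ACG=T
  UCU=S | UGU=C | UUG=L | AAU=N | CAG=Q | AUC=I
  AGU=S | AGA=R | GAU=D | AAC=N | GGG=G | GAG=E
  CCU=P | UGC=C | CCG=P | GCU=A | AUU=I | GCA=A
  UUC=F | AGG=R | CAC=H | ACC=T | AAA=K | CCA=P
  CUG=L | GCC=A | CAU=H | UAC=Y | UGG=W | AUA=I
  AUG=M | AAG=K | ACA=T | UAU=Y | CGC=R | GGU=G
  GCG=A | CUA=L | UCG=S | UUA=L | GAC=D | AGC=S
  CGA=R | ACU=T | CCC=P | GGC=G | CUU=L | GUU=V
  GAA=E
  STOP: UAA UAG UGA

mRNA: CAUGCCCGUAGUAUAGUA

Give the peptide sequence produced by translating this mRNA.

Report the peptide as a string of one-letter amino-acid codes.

start AUG at pos 1
pos 1: AUG -> M; peptide=M
pos 4: CCC -> P; peptide=MP
pos 7: GUA -> V; peptide=MPV
pos 10: GUA -> V; peptide=MPVV
pos 13: UAG -> STOP

Answer: MPVV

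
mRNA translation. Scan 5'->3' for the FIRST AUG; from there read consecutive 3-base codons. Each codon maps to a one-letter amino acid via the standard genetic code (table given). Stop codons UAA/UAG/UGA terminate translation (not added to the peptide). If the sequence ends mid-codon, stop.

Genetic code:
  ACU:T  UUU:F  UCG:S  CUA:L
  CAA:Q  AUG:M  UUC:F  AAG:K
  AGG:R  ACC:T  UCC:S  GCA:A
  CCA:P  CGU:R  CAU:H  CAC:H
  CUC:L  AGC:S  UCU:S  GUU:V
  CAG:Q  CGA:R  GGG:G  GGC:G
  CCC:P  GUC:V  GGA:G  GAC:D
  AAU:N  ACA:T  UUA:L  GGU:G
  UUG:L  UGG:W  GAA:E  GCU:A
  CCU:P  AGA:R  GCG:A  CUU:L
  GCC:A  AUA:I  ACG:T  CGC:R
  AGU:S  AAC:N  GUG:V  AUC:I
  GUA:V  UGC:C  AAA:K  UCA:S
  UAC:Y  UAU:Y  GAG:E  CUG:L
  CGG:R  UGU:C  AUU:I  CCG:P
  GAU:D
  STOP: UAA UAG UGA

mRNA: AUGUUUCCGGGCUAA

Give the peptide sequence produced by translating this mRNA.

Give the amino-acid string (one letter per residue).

Answer: MFPG

Derivation:
start AUG at pos 0
pos 0: AUG -> M; peptide=M
pos 3: UUU -> F; peptide=MF
pos 6: CCG -> P; peptide=MFP
pos 9: GGC -> G; peptide=MFPG
pos 12: UAA -> STOP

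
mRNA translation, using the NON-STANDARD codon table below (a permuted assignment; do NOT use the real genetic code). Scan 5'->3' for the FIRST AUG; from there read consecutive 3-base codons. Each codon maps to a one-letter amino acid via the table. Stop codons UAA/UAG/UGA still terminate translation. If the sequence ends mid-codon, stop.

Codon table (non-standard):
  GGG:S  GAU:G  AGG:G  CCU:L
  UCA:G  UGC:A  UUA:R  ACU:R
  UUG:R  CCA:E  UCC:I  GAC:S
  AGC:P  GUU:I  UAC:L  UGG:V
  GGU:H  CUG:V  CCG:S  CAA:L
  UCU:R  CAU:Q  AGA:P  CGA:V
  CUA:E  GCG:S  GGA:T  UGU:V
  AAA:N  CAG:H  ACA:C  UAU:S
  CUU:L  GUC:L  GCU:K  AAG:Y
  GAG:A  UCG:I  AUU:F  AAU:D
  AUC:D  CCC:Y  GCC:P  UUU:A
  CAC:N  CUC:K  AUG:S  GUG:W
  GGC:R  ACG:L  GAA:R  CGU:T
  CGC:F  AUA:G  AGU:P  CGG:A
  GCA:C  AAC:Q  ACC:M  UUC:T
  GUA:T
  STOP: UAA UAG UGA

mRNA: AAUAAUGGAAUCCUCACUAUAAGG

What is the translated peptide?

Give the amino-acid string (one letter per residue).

start AUG at pos 4
pos 4: AUG -> S; peptide=S
pos 7: GAA -> R; peptide=SR
pos 10: UCC -> I; peptide=SRI
pos 13: UCA -> G; peptide=SRIG
pos 16: CUA -> E; peptide=SRIGE
pos 19: UAA -> STOP

Answer: SRIGE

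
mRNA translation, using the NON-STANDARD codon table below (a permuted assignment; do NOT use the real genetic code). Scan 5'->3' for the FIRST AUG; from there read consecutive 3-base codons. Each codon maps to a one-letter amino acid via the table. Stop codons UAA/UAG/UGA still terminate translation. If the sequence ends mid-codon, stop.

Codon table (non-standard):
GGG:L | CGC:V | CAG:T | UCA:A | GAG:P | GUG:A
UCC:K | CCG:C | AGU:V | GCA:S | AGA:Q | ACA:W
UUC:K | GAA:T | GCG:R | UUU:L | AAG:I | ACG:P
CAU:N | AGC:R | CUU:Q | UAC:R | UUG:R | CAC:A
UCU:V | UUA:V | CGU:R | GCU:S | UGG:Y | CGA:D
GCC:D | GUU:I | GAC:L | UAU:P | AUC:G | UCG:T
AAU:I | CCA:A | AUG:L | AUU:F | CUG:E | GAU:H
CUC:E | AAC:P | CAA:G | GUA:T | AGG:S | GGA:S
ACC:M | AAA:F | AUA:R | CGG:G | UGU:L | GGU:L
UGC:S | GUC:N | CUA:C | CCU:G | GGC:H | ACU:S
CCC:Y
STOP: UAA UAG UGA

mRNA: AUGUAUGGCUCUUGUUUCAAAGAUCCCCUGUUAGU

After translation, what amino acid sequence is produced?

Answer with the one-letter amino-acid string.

Answer: LPHVLKFHYEV

Derivation:
start AUG at pos 0
pos 0: AUG -> L; peptide=L
pos 3: UAU -> P; peptide=LP
pos 6: GGC -> H; peptide=LPH
pos 9: UCU -> V; peptide=LPHV
pos 12: UGU -> L; peptide=LPHVL
pos 15: UUC -> K; peptide=LPHVLK
pos 18: AAA -> F; peptide=LPHVLKF
pos 21: GAU -> H; peptide=LPHVLKFH
pos 24: CCC -> Y; peptide=LPHVLKFHY
pos 27: CUG -> E; peptide=LPHVLKFHYE
pos 30: UUA -> V; peptide=LPHVLKFHYEV
pos 33: only 2 nt remain (<3), stop (end of mRNA)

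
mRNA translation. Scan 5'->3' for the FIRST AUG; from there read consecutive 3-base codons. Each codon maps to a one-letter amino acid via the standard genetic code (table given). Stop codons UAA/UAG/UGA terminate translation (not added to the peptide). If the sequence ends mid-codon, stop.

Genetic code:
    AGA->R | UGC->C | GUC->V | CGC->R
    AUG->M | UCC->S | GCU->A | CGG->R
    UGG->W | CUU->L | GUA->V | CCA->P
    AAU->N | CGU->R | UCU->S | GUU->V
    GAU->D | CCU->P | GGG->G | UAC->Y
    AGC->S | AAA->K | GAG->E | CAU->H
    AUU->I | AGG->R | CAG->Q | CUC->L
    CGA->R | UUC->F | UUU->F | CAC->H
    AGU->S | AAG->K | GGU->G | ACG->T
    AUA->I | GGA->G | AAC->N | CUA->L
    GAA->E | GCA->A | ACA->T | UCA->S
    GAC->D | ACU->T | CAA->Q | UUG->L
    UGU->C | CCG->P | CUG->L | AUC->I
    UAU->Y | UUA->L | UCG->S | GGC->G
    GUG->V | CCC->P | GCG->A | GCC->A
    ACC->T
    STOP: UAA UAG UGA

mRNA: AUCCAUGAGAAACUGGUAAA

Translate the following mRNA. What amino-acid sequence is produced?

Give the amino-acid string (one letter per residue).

Answer: MRNW

Derivation:
start AUG at pos 4
pos 4: AUG -> M; peptide=M
pos 7: AGA -> R; peptide=MR
pos 10: AAC -> N; peptide=MRN
pos 13: UGG -> W; peptide=MRNW
pos 16: UAA -> STOP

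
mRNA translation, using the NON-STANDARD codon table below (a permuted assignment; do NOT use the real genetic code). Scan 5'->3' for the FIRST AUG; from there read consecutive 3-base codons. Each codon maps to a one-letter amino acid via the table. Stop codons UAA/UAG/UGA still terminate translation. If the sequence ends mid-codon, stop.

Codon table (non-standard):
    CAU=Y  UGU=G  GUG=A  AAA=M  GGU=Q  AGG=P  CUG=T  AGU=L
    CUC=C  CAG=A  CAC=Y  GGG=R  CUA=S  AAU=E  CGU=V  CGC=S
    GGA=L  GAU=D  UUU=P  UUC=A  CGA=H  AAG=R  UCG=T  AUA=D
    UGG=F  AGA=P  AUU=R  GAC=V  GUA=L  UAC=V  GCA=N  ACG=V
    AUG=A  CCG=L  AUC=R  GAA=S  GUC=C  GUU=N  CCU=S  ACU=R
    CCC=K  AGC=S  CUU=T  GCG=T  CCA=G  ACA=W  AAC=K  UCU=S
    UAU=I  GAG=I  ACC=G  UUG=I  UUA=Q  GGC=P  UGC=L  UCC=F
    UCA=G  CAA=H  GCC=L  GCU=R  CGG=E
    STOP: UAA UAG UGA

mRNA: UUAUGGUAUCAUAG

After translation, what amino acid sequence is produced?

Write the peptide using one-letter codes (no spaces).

start AUG at pos 2
pos 2: AUG -> A; peptide=A
pos 5: GUA -> L; peptide=AL
pos 8: UCA -> G; peptide=ALG
pos 11: UAG -> STOP

Answer: ALG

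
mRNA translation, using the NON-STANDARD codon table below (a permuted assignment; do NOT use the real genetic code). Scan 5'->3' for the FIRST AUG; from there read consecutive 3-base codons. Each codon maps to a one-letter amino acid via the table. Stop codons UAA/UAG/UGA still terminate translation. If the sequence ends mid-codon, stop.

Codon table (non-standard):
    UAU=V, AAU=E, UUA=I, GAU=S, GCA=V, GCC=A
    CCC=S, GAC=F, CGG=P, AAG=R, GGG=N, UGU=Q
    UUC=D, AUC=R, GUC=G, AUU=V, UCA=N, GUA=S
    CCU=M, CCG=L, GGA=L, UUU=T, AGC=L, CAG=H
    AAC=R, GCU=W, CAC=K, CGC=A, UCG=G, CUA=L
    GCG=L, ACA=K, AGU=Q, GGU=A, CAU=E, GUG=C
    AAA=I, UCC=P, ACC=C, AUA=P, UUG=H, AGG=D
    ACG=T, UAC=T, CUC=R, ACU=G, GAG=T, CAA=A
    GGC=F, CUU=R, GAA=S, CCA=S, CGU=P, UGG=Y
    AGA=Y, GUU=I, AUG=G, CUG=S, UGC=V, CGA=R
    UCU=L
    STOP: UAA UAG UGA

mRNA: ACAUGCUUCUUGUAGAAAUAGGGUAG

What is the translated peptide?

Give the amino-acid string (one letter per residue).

Answer: GRRSSPN

Derivation:
start AUG at pos 2
pos 2: AUG -> G; peptide=G
pos 5: CUU -> R; peptide=GR
pos 8: CUU -> R; peptide=GRR
pos 11: GUA -> S; peptide=GRRS
pos 14: GAA -> S; peptide=GRRSS
pos 17: AUA -> P; peptide=GRRSSP
pos 20: GGG -> N; peptide=GRRSSPN
pos 23: UAG -> STOP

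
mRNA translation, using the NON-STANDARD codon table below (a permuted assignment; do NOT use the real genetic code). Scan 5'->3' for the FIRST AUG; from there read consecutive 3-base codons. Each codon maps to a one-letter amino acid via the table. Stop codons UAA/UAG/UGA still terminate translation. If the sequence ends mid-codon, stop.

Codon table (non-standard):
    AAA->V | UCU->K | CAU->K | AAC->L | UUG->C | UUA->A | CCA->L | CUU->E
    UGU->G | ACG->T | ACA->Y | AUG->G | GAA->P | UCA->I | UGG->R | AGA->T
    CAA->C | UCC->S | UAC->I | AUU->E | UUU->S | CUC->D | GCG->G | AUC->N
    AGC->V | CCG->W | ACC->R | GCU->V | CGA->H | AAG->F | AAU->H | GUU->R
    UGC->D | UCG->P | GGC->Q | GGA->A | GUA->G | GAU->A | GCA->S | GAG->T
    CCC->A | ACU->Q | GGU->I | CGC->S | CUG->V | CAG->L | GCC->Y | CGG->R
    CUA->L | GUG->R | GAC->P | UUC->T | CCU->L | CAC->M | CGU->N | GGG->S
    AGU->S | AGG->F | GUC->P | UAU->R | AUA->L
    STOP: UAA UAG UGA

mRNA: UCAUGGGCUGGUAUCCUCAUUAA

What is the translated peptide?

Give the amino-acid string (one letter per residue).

Answer: GQRRLK

Derivation:
start AUG at pos 2
pos 2: AUG -> G; peptide=G
pos 5: GGC -> Q; peptide=GQ
pos 8: UGG -> R; peptide=GQR
pos 11: UAU -> R; peptide=GQRR
pos 14: CCU -> L; peptide=GQRRL
pos 17: CAU -> K; peptide=GQRRLK
pos 20: UAA -> STOP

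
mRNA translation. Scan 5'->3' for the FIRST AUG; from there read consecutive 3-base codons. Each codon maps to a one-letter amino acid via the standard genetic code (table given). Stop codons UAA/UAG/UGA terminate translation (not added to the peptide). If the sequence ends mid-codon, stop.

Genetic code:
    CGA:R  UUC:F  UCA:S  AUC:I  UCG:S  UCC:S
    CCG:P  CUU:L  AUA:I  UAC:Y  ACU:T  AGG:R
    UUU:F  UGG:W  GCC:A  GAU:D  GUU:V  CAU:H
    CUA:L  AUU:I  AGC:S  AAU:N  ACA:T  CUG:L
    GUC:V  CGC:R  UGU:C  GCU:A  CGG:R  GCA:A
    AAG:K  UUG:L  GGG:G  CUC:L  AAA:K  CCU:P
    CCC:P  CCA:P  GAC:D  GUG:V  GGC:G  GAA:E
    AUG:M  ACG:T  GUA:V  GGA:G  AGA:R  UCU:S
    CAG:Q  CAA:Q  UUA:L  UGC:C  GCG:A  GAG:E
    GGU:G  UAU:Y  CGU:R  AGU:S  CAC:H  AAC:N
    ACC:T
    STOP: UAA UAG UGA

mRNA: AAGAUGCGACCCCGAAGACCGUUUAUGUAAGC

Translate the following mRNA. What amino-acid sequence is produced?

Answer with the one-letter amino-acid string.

Answer: MRPRRPFM

Derivation:
start AUG at pos 3
pos 3: AUG -> M; peptide=M
pos 6: CGA -> R; peptide=MR
pos 9: CCC -> P; peptide=MRP
pos 12: CGA -> R; peptide=MRPR
pos 15: AGA -> R; peptide=MRPRR
pos 18: CCG -> P; peptide=MRPRRP
pos 21: UUU -> F; peptide=MRPRRPF
pos 24: AUG -> M; peptide=MRPRRPFM
pos 27: UAA -> STOP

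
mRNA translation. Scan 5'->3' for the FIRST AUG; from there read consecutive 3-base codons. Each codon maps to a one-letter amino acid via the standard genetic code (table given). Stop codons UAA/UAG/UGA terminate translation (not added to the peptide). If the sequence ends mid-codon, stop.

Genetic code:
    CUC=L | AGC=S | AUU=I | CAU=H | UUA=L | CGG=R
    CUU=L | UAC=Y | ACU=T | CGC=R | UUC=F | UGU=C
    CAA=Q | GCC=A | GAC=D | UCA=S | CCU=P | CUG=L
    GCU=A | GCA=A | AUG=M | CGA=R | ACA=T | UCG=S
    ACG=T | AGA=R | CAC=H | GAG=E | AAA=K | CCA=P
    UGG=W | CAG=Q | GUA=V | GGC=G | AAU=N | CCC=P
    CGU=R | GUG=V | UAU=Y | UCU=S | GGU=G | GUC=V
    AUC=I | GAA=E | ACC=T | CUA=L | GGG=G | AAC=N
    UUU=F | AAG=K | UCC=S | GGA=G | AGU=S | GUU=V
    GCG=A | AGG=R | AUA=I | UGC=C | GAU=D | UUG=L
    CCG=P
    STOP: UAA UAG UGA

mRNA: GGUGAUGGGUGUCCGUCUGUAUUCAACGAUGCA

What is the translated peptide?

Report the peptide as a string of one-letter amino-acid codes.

Answer: MGVRLYSTM

Derivation:
start AUG at pos 4
pos 4: AUG -> M; peptide=M
pos 7: GGU -> G; peptide=MG
pos 10: GUC -> V; peptide=MGV
pos 13: CGU -> R; peptide=MGVR
pos 16: CUG -> L; peptide=MGVRL
pos 19: UAU -> Y; peptide=MGVRLY
pos 22: UCA -> S; peptide=MGVRLYS
pos 25: ACG -> T; peptide=MGVRLYST
pos 28: AUG -> M; peptide=MGVRLYSTM
pos 31: only 2 nt remain (<3), stop (end of mRNA)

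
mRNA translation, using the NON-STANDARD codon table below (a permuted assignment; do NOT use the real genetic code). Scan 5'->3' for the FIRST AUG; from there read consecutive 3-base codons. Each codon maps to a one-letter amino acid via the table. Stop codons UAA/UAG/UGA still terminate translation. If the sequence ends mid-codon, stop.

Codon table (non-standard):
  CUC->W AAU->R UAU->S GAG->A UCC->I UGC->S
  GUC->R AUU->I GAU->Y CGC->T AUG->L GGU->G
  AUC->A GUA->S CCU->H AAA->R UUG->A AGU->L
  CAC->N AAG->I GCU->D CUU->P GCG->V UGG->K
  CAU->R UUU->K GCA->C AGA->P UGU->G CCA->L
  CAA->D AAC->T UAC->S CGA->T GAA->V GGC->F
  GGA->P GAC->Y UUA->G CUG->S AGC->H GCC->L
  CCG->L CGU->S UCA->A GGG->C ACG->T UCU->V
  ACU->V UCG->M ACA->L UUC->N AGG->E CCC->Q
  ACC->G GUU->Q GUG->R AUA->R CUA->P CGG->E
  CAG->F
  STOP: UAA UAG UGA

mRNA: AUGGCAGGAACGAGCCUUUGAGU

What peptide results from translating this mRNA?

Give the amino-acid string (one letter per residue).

start AUG at pos 0
pos 0: AUG -> L; peptide=L
pos 3: GCA -> C; peptide=LC
pos 6: GGA -> P; peptide=LCP
pos 9: ACG -> T; peptide=LCPT
pos 12: AGC -> H; peptide=LCPTH
pos 15: CUU -> P; peptide=LCPTHP
pos 18: UGA -> STOP

Answer: LCPTHP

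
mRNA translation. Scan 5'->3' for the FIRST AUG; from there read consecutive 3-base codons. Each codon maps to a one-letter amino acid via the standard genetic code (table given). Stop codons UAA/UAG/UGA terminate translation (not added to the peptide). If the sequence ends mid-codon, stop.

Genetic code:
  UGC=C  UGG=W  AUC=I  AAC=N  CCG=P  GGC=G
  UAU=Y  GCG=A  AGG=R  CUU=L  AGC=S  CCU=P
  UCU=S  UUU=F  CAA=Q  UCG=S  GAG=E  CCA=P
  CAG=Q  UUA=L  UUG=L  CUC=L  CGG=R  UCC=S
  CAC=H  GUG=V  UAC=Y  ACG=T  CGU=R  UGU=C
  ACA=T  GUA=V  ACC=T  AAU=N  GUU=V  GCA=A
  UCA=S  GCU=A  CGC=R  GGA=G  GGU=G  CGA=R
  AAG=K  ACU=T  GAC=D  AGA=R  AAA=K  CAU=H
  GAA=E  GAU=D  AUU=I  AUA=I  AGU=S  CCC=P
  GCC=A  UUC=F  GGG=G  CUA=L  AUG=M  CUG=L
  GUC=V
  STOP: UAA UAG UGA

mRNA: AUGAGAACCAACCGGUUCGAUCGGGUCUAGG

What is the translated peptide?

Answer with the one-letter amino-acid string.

start AUG at pos 0
pos 0: AUG -> M; peptide=M
pos 3: AGA -> R; peptide=MR
pos 6: ACC -> T; peptide=MRT
pos 9: AAC -> N; peptide=MRTN
pos 12: CGG -> R; peptide=MRTNR
pos 15: UUC -> F; peptide=MRTNRF
pos 18: GAU -> D; peptide=MRTNRFD
pos 21: CGG -> R; peptide=MRTNRFDR
pos 24: GUC -> V; peptide=MRTNRFDRV
pos 27: UAG -> STOP

Answer: MRTNRFDRV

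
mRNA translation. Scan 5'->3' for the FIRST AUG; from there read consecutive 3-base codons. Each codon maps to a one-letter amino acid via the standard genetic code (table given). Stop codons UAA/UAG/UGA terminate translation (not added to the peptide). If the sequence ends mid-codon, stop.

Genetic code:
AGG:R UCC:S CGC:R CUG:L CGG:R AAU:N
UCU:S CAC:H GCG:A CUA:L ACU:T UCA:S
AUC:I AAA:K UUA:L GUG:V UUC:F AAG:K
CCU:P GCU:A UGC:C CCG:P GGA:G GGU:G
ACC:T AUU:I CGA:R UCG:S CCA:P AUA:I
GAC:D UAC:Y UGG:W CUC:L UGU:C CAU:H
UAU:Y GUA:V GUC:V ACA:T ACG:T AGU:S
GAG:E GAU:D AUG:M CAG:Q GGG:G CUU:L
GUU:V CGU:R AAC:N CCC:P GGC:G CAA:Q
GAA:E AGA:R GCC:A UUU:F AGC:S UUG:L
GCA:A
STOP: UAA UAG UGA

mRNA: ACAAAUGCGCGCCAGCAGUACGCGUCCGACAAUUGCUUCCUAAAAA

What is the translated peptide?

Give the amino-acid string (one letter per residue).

start AUG at pos 4
pos 4: AUG -> M; peptide=M
pos 7: CGC -> R; peptide=MR
pos 10: GCC -> A; peptide=MRA
pos 13: AGC -> S; peptide=MRAS
pos 16: AGU -> S; peptide=MRASS
pos 19: ACG -> T; peptide=MRASST
pos 22: CGU -> R; peptide=MRASSTR
pos 25: CCG -> P; peptide=MRASSTRP
pos 28: ACA -> T; peptide=MRASSTRPT
pos 31: AUU -> I; peptide=MRASSTRPTI
pos 34: GCU -> A; peptide=MRASSTRPTIA
pos 37: UCC -> S; peptide=MRASSTRPTIAS
pos 40: UAA -> STOP

Answer: MRASSTRPTIAS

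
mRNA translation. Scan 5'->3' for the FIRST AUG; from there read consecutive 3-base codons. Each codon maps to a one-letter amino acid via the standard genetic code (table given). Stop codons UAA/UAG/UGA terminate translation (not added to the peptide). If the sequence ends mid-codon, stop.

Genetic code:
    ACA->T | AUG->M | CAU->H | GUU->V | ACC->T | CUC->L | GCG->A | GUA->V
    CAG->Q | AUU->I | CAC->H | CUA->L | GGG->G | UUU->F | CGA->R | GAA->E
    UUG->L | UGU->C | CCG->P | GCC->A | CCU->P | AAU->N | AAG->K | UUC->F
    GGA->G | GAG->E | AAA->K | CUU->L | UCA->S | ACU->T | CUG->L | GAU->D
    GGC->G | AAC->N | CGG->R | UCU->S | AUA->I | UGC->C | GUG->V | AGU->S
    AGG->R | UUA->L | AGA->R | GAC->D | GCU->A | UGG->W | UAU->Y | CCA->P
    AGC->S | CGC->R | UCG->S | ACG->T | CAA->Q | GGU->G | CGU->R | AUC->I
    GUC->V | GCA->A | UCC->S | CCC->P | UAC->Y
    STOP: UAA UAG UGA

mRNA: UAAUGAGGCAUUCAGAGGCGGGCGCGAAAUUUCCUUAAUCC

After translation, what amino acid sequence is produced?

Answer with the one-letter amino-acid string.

Answer: MRHSEAGAKFP

Derivation:
start AUG at pos 2
pos 2: AUG -> M; peptide=M
pos 5: AGG -> R; peptide=MR
pos 8: CAU -> H; peptide=MRH
pos 11: UCA -> S; peptide=MRHS
pos 14: GAG -> E; peptide=MRHSE
pos 17: GCG -> A; peptide=MRHSEA
pos 20: GGC -> G; peptide=MRHSEAG
pos 23: GCG -> A; peptide=MRHSEAGA
pos 26: AAA -> K; peptide=MRHSEAGAK
pos 29: UUU -> F; peptide=MRHSEAGAKF
pos 32: CCU -> P; peptide=MRHSEAGAKFP
pos 35: UAA -> STOP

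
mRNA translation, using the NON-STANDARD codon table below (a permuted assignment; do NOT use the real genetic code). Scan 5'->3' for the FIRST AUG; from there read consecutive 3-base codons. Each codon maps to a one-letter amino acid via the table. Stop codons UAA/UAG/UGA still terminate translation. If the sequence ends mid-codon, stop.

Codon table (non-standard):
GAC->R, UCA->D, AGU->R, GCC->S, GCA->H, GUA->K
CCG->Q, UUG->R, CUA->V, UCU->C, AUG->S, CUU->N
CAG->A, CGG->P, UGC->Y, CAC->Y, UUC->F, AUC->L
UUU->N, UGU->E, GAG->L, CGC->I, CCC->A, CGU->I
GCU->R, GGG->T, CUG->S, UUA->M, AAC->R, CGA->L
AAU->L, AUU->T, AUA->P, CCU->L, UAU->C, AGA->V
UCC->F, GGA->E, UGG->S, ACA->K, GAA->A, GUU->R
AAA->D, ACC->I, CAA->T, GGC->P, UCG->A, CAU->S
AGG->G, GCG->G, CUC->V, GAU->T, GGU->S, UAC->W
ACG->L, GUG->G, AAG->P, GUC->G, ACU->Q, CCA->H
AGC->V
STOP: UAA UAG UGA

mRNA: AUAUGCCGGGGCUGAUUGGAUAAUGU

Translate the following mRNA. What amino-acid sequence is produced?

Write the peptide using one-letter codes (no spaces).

start AUG at pos 2
pos 2: AUG -> S; peptide=S
pos 5: CCG -> Q; peptide=SQ
pos 8: GGG -> T; peptide=SQT
pos 11: CUG -> S; peptide=SQTS
pos 14: AUU -> T; peptide=SQTST
pos 17: GGA -> E; peptide=SQTSTE
pos 20: UAA -> STOP

Answer: SQTSTE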